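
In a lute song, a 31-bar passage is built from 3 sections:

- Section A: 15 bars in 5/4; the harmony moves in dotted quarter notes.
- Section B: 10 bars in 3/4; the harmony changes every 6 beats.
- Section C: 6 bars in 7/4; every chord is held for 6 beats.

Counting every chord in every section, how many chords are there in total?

62 chords

A has 75 beats and chords last 1.5 each, so 50 chords.
B has 30 beats and chords last 6 each, so 5 chords.
C has 42 beats and chords last 6 each, so 7 chords.
Total: 50 + 5 + 7 = 62.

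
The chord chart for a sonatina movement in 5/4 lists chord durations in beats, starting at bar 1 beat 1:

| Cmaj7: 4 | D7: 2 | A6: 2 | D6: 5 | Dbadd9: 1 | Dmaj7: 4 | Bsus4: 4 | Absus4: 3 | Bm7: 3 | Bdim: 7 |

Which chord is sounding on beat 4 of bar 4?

Bsus4

Beat 4 of bar 4 is beat (4−1)×5 + 4 = 19 overall.
Running totals: Cmaj7 ends at 4, D7 ends at 6, A6 ends at 8, D6 ends at 13, Dbadd9 ends at 14, Dmaj7 ends at 18, Bsus4 ends at 22.
Beat 19 falls within Bsus4.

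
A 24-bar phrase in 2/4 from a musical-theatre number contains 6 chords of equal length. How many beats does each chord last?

8 beats

24 bars × 2 beats/bar = 48 beats total.
48 beats ÷ 6 chords = 8 beats per chord.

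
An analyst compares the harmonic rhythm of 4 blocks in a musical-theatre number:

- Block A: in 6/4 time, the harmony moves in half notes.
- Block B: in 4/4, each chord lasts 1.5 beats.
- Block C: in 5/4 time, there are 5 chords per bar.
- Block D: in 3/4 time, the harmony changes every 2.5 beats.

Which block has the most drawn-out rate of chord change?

Block D

A: 6/2 = 3 chords/bar.
B: 4/1.5 = 8/3 chords/bar.
C: 5/1 = 5 chords/bar.
D: 3/2.5 = 1.2 chords/bar.
Slowest is D at 1.2 chords/bar.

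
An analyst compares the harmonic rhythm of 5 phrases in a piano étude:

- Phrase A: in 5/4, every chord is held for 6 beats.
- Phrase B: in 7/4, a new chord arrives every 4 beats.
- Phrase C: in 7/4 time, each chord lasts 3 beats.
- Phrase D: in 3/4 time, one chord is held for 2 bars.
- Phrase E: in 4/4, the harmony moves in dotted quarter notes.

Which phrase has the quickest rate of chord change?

Phrase E

A: each chord is 6 beats in 5/4, so 5/6 per bar.
B: each chord is 4 beats in 7/4, so 1.75 per bar.
C: each chord is 3 beats in 7/4, so 7/3 per bar.
D: each chord is 6 beats in 3/4, so 0.5 per bar.
E: each chord is 1.5 beats in 4/4, so 8/3 per bar.
Fastest is E at 8/3 chords/bar.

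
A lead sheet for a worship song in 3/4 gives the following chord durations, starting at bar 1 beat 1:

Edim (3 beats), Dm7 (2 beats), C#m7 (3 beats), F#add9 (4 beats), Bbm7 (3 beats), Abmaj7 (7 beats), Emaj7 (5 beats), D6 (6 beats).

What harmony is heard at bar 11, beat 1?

Beat 1 of bar 11 is beat (11−1)×3 + 1 = 31 overall.
Running totals: Edim ends at 3, Dm7 ends at 5, C#m7 ends at 8, F#add9 ends at 12, Bbm7 ends at 15, Abmaj7 ends at 22, Emaj7 ends at 27, D6 ends at 33.
Beat 31 falls within D6.

D6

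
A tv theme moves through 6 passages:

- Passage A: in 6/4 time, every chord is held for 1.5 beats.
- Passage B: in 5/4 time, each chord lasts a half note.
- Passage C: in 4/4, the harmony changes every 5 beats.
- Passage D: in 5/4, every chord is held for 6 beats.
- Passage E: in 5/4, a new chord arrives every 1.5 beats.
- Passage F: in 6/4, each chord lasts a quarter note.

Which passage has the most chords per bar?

A: 6/1.5 = 4 chords/bar.
B: 5/2 = 2.5 chords/bar.
C: 4/5 = 0.8 chords/bar.
D: 5/6 = 5/6 chords/bar.
E: 5/1.5 = 10/3 chords/bar.
F: 6/1 = 6 chords/bar.
Fastest is F at 6 chords/bar.

Passage F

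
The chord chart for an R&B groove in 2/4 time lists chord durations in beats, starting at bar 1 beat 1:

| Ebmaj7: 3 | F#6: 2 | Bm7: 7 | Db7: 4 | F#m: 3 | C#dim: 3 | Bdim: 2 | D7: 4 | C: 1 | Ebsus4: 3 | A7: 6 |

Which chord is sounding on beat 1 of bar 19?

Beat 1 of bar 19 is beat (19−1)×2 + 1 = 37 overall.
Running totals: Ebmaj7 ends at 3, F#6 ends at 5, Bm7 ends at 12, Db7 ends at 16, F#m ends at 19, C#dim ends at 22, Bdim ends at 24, D7 ends at 28, C ends at 29, Ebsus4 ends at 32, A7 ends at 38.
Beat 37 falls within A7.

A7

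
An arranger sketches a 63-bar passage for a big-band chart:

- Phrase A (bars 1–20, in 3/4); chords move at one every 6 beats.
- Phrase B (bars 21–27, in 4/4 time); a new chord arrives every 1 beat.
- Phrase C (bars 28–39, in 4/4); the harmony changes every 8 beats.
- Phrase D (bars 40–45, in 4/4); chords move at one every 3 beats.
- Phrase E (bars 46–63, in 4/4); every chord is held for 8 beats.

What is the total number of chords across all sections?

A: 20 bars × 3 beats = 60 beats; 6 beats/chord → 10 chords.
B: 7 bars × 4 beats = 28 beats; 1 beat/chord → 28 chords.
C: 12 bars × 4 beats = 48 beats; 8 beats/chord → 6 chords.
D: 6 bars × 4 beats = 24 beats; 3 beats/chord → 8 chords.
E: 18 bars × 4 beats = 72 beats; 8 beats/chord → 9 chords.
Total: 10 + 28 + 6 + 8 + 9 = 61.

61 chords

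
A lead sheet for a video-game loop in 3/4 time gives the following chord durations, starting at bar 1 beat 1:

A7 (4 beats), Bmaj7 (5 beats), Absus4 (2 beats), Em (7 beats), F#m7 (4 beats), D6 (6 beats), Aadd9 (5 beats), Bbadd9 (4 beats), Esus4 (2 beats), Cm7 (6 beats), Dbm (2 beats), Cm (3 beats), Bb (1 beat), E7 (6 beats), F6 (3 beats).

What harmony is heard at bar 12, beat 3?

Bbadd9

Beat 3 of bar 12 is beat (12−1)×3 + 3 = 36 overall.
Running totals: A7 ends at 4, Bmaj7 ends at 9, Absus4 ends at 11, Em ends at 18, F#m7 ends at 22, D6 ends at 28, Aadd9 ends at 33, Bbadd9 ends at 37.
Beat 36 falls within Bbadd9.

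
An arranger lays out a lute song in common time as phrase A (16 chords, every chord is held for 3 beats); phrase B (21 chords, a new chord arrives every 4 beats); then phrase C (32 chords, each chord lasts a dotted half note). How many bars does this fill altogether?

A: 16 × 3 = 48 beats = 12 bars.
B: 21 × 4 = 84 beats = 21 bars.
C: 32 × 3 = 96 beats = 24 bars.
Total: 12 + 21 + 24 = 57 bars.

57 bars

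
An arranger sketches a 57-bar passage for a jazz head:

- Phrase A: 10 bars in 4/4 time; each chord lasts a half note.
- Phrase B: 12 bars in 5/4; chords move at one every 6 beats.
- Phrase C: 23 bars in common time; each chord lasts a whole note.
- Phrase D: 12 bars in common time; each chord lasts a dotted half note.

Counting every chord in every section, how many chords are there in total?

A has 40 beats and chords last 2 each, so 20 chords.
B has 60 beats and chords last 6 each, so 10 chords.
C has 92 beats and chords last 4 each, so 23 chords.
D has 48 beats and chords last 3 each, so 16 chords.
Total: 20 + 10 + 23 + 16 = 69.

69 chords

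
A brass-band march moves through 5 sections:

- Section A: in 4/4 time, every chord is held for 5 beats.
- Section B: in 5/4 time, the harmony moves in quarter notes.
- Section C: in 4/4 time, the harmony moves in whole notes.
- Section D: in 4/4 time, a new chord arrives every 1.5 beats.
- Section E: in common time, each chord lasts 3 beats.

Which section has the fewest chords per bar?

Section A

A: 4 beats/bar ÷ 5 beats/chord = 0.8 chords/bar.
B: 5 beats/bar ÷ 1 beat/chord = 5 chords/bar.
C: 4 beats/bar ÷ 4 beats/chord = 1 chord/bar.
D: 4 beats/bar ÷ 1.5 beats/chord = 8/3 chords/bar.
E: 4 beats/bar ÷ 3 beats/chord = 4/3 chords/bar.
Slowest is A at 0.8 chords/bar.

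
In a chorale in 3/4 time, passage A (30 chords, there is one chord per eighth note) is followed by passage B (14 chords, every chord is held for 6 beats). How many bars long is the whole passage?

A: 30 × 0.5 = 15 beats = 5 bars.
B: 14 × 6 = 84 beats = 28 bars.
Total: 5 + 28 = 33 bars.

33 bars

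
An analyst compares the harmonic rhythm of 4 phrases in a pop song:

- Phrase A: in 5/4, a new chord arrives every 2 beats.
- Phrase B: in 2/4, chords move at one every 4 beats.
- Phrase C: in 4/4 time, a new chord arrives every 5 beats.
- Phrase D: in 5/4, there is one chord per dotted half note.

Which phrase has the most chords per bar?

Phrase A

A: each chord is 2 beats in 5/4, so 2.5 per bar.
B: each chord is 4 beats in 2/4, so 0.5 per bar.
C: each chord is 5 beats in 4/4, so 0.8 per bar.
D: each chord is 3 beats in 5/4, so 5/3 per bar.
Fastest is A at 2.5 chords/bar.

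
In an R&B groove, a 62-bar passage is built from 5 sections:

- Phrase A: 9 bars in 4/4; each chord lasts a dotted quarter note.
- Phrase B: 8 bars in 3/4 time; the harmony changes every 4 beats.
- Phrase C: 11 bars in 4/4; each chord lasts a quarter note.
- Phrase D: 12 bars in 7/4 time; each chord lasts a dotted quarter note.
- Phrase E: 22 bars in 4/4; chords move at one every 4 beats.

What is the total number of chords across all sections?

152 chords

A: 9·4 = 36 beats, 36/1.5 = 24 chords.
B: 8·3 = 24 beats, 24/4 = 6 chords.
C: 11·4 = 44 beats, 44/1 = 44 chords.
D: 12·7 = 84 beats, 84/1.5 = 56 chords.
E: 22·4 = 88 beats, 88/4 = 22 chords.
Total: 24 + 6 + 44 + 56 + 22 = 152.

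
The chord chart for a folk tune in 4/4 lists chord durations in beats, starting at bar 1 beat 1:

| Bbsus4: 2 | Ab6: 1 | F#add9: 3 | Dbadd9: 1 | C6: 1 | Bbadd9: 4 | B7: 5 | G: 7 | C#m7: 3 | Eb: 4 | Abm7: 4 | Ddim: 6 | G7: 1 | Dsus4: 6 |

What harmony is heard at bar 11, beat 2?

Beat 2 of bar 11 is beat (11−1)×4 + 2 = 42 overall.
Running totals: Bbsus4 ends at 2, Ab6 ends at 3, F#add9 ends at 6, Dbadd9 ends at 7, C6 ends at 8, Bbadd9 ends at 12, B7 ends at 17, G ends at 24, C#m7 ends at 27, Eb ends at 31, Abm7 ends at 35, Ddim ends at 41, G7 ends at 42.
Beat 42 falls within G7.

G7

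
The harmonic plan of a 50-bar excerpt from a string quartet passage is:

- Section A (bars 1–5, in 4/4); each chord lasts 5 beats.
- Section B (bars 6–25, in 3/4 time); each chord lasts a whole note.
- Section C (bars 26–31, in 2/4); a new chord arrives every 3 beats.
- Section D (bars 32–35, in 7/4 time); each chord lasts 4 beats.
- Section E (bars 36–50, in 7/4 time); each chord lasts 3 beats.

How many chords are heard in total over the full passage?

65 chords

A: 5·4 = 20 beats, 20/5 = 4 chords.
B: 20·3 = 60 beats, 60/4 = 15 chords.
C: 6·2 = 12 beats, 12/3 = 4 chords.
D: 4·7 = 28 beats, 28/4 = 7 chords.
E: 15·7 = 105 beats, 105/3 = 35 chords.
Total: 4 + 15 + 4 + 7 + 35 = 65.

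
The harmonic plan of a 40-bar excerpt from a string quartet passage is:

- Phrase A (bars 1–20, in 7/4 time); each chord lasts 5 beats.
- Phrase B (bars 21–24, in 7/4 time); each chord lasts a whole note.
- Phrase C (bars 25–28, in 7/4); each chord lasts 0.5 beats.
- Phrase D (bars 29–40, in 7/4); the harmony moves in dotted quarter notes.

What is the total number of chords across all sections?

A: 20 bars × 7 beats = 140 beats; 5 beats/chord → 28 chords.
B: 4 bars × 7 beats = 28 beats; 4 beats/chord → 7 chords.
C: 4 bars × 7 beats = 28 beats; 0.5 beats/chord → 56 chords.
D: 12 bars × 7 beats = 84 beats; 1.5 beats/chord → 56 chords.
Total: 28 + 7 + 56 + 56 = 147.

147 chords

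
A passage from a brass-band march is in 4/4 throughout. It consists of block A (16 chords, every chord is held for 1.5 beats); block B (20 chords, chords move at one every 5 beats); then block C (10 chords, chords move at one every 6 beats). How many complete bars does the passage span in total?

46 bars

A: 16 × 1.5 = 24 beats = 6 bars.
B: 20 × 5 = 100 beats = 25 bars.
C: 10 × 6 = 60 beats = 15 bars.
Total: 6 + 25 + 15 = 46 bars.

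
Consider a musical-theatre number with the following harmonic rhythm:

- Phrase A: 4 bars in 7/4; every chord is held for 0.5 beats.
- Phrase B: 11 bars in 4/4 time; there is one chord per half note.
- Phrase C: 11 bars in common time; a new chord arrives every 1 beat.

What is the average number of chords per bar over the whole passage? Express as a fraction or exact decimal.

A: 4 bars of 7 beats is 28 beats; at 0.5 beats each that's 56 chords.
B: 11 bars of 4 beats is 44 beats; at 2 beats each that's 22 chords.
C: 11 bars of 4 beats is 44 beats; at 1 beat each that's 44 chords.
Overall: 122 chords over 26 bars → 122/26 = 61/13 chords per bar.

61/13 chords per bar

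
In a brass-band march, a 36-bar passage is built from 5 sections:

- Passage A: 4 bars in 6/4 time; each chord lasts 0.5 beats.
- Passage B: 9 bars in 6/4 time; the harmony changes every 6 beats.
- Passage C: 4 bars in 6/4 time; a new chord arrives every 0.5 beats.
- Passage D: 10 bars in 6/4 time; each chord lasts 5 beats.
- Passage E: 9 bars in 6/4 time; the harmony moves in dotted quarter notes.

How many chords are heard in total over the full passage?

A: 4·6 = 24 beats, 24/0.5 = 48 chords.
B: 9·6 = 54 beats, 54/6 = 9 chords.
C: 4·6 = 24 beats, 24/0.5 = 48 chords.
D: 10·6 = 60 beats, 60/5 = 12 chords.
E: 9·6 = 54 beats, 54/1.5 = 36 chords.
Total: 48 + 9 + 48 + 12 + 36 = 153.

153 chords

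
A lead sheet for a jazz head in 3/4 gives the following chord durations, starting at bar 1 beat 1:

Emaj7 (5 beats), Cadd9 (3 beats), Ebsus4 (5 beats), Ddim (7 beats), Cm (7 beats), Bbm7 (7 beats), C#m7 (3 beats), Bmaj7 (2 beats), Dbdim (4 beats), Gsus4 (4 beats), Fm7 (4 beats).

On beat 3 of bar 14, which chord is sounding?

Beat 3 of bar 14 is beat (14−1)×3 + 3 = 42 overall.
Running totals: Emaj7 ends at 5, Cadd9 ends at 8, Ebsus4 ends at 13, Ddim ends at 20, Cm ends at 27, Bbm7 ends at 34, C#m7 ends at 37, Bmaj7 ends at 39, Dbdim ends at 43.
Beat 42 falls within Dbdim.

Dbdim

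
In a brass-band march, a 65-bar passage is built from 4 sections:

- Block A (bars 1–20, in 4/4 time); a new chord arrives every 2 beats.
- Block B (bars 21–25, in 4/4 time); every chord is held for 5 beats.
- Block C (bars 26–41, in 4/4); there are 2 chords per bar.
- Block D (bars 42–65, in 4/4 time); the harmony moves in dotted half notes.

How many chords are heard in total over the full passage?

A: 20·4 = 80 beats, 80/2 = 40 chords.
B: 5·4 = 20 beats, 20/5 = 4 chords.
C: 16·4 = 64 beats, 64/2 = 32 chords.
D: 24·4 = 96 beats, 96/3 = 32 chords.
Total: 40 + 4 + 32 + 32 = 108.

108 chords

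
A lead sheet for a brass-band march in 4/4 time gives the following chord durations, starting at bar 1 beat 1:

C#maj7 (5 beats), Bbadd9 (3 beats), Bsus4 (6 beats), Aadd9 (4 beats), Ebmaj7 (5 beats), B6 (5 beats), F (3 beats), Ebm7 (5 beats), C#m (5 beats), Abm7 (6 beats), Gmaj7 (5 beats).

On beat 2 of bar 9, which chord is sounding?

Beat 2 of bar 9 is beat (9−1)×4 + 2 = 34 overall.
Running totals: C#maj7 ends at 5, Bbadd9 ends at 8, Bsus4 ends at 14, Aadd9 ends at 18, Ebmaj7 ends at 23, B6 ends at 28, F ends at 31, Ebm7 ends at 36.
Beat 34 falls within Ebm7.

Ebm7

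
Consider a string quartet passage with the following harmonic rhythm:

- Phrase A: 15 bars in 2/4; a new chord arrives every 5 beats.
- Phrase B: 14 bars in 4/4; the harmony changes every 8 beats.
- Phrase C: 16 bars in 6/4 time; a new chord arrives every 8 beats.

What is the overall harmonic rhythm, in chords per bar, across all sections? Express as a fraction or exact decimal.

A: 15 bars of 2 beats is 30 beats; at 5 beats each that's 6 chords.
B: 14 bars of 4 beats is 56 beats; at 8 beats each that's 7 chords.
C: 16 bars of 6 beats is 96 beats; at 8 beats each that's 12 chords.
Overall: 25 chords over 45 bars → 25/45 = 5/9 chords per bar.

5/9 chords per bar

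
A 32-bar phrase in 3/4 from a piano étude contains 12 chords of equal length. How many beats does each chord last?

8 beats

32 bars × 3 beats/bar = 96 beats total.
96 beats ÷ 12 chords = 8 beats per chord.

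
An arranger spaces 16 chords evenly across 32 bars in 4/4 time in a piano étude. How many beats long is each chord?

8 beats

32 bars × 4 beats/bar = 128 beats total.
128 beats ÷ 16 chords = 8 beats per chord.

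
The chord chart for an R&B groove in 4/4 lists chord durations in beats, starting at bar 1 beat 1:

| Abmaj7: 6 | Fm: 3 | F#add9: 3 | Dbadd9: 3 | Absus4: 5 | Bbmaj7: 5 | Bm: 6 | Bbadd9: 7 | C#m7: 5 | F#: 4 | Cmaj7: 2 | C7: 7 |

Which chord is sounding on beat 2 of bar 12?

F#

Beat 2 of bar 12 is beat (12−1)×4 + 2 = 46 overall.
Running totals: Abmaj7 ends at 6, Fm ends at 9, F#add9 ends at 12, Dbadd9 ends at 15, Absus4 ends at 20, Bbmaj7 ends at 25, Bm ends at 31, Bbadd9 ends at 38, C#m7 ends at 43, F# ends at 47.
Beat 46 falls within F#.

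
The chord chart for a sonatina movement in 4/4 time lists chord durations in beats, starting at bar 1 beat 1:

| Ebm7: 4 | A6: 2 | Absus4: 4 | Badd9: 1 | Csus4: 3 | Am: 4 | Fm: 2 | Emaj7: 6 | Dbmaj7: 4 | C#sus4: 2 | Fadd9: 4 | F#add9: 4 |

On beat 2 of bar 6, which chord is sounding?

Emaj7

Beat 2 of bar 6 is beat (6−1)×4 + 2 = 22 overall.
Running totals: Ebm7 ends at 4, A6 ends at 6, Absus4 ends at 10, Badd9 ends at 11, Csus4 ends at 14, Am ends at 18, Fm ends at 20, Emaj7 ends at 26.
Beat 22 falls within Emaj7.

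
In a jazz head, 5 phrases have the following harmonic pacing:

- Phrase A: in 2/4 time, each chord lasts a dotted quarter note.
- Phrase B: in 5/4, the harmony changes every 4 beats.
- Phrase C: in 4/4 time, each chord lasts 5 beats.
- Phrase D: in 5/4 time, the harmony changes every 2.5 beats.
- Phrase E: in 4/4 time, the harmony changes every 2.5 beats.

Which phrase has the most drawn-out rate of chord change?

Phrase C

A: each chord is 1.5 beats in 2/4, so 4/3 per bar.
B: each chord is 4 beats in 5/4, so 1.25 per bar.
C: each chord is 5 beats in 4/4, so 0.8 per bar.
D: each chord is 2.5 beats in 5/4, so 2 per bar.
E: each chord is 2.5 beats in 4/4, so 1.6 per bar.
Slowest is C at 0.8 chords/bar.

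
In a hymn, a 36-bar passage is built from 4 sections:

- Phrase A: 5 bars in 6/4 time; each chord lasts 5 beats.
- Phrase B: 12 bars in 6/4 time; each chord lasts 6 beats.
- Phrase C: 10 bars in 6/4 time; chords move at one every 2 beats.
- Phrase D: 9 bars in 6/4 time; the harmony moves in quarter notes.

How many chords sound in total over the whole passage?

A: 5·6 = 30 beats, 30/5 = 6 chords.
B: 12·6 = 72 beats, 72/6 = 12 chords.
C: 10·6 = 60 beats, 60/2 = 30 chords.
D: 9·6 = 54 beats, 54/1 = 54 chords.
Total: 6 + 12 + 30 + 54 = 102.

102 chords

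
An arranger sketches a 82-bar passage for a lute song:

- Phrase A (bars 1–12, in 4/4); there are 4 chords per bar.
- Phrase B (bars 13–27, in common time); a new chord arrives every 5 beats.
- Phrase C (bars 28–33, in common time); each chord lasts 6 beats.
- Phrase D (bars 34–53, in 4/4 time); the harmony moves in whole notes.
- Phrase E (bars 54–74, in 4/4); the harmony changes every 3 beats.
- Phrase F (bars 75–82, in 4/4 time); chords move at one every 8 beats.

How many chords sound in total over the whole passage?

116 chords

A: 12 bars × 4 beats = 48 beats; 1 beat/chord → 48 chords.
B: 15 bars × 4 beats = 60 beats; 5 beats/chord → 12 chords.
C: 6 bars × 4 beats = 24 beats; 6 beats/chord → 4 chords.
D: 20 bars × 4 beats = 80 beats; 4 beats/chord → 20 chords.
E: 21 bars × 4 beats = 84 beats; 3 beats/chord → 28 chords.
F: 8 bars × 4 beats = 32 beats; 8 beats/chord → 4 chords.
Total: 48 + 12 + 4 + 20 + 28 + 4 = 116.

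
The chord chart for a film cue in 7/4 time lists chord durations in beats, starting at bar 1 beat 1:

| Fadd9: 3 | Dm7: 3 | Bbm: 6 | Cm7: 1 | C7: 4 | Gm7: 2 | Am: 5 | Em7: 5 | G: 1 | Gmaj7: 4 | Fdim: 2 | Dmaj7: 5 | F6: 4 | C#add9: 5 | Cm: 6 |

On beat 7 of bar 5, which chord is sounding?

Beat 7 of bar 5 is beat (5−1)×7 + 7 = 35 overall.
Running totals: Fadd9 ends at 3, Dm7 ends at 6, Bbm ends at 12, Cm7 ends at 13, C7 ends at 17, Gm7 ends at 19, Am ends at 24, Em7 ends at 29, G ends at 30, Gmaj7 ends at 34, Fdim ends at 36.
Beat 35 falls within Fdim.

Fdim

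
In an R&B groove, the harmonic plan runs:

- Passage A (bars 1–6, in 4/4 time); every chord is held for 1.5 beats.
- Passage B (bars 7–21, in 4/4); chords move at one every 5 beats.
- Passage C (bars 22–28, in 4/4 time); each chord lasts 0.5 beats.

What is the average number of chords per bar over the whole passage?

A: 6 bars of 4 beats is 24 beats; at 1.5 beats each that's 16 chords.
B: 15 bars of 4 beats is 60 beats; at 5 beats each that's 12 chords.
C: 7 bars of 4 beats is 28 beats; at 0.5 beats each that's 56 chords.
Overall: 84 chords over 28 bars → 84/28 = 3 chords per bar.

3 chords per bar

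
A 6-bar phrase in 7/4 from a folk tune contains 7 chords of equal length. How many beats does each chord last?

6 beats

6 bars × 7 beats/bar = 42 beats total.
42 beats ÷ 7 chords = 6 beats per chord.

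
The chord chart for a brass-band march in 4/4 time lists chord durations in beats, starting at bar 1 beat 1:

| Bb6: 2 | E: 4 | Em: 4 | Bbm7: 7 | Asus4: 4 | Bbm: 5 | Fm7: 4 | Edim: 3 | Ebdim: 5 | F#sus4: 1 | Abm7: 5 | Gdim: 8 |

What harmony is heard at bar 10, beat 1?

Beat 1 of bar 10 is beat (10−1)×4 + 1 = 37 overall.
Running totals: Bb6 ends at 2, E ends at 6, Em ends at 10, Bbm7 ends at 17, Asus4 ends at 21, Bbm ends at 26, Fm7 ends at 30, Edim ends at 33, Ebdim ends at 38.
Beat 37 falls within Ebdim.

Ebdim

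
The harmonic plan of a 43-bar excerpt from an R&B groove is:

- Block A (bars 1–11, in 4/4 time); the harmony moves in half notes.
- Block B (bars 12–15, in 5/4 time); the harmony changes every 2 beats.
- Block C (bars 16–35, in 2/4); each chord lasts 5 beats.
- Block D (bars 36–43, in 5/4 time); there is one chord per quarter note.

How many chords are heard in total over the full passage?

A: 11 bars × 4 beats = 44 beats; 2 beats/chord → 22 chords.
B: 4 bars × 5 beats = 20 beats; 2 beats/chord → 10 chords.
C: 20 bars × 2 beats = 40 beats; 5 beats/chord → 8 chords.
D: 8 bars × 5 beats = 40 beats; 1 beat/chord → 40 chords.
Total: 22 + 10 + 8 + 40 = 80.

80 chords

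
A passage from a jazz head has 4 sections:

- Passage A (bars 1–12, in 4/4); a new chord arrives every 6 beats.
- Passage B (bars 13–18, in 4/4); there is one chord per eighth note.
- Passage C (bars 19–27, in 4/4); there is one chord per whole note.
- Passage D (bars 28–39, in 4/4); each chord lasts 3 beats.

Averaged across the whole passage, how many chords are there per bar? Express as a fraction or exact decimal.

A: 12 bars of 4 beats is 48 beats; at 6 beats each that's 8 chords.
B: 6 bars of 4 beats is 24 beats; at 0.5 beats each that's 48 chords.
C: 9 bars of 4 beats is 36 beats; at 4 beats each that's 9 chords.
D: 12 bars of 4 beats is 48 beats; at 3 beats each that's 16 chords.
Overall: 81 chords over 39 bars → 81/39 = 27/13 chords per bar.

27/13 chords per bar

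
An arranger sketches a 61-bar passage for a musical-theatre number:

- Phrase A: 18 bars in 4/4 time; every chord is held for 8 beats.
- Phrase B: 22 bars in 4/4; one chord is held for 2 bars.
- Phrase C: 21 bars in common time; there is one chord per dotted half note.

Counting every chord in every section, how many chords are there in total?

A: 18 bars × 4 beats = 72 beats; 8 beats/chord → 9 chords.
B: 22 bars × 4 beats = 88 beats; 8 beats/chord → 11 chords.
C: 21 bars × 4 beats = 84 beats; 3 beats/chord → 28 chords.
Total: 9 + 11 + 28 = 48.

48 chords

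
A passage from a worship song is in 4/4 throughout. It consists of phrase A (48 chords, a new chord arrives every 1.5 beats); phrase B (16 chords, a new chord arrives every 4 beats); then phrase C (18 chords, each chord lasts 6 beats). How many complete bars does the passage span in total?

A: 48 × 1.5 = 72 beats = 18 bars.
B: 16 × 4 = 64 beats = 16 bars.
C: 18 × 6 = 108 beats = 27 bars.
Total: 18 + 16 + 27 = 61 bars.

61 bars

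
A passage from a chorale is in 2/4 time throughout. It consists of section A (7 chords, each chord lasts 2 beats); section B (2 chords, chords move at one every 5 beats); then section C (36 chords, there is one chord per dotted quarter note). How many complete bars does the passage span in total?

39 bars

A: 7 × 2 = 14 beats = 7 bars.
B: 2 × 5 = 10 beats = 5 bars.
C: 36 × 1.5 = 54 beats = 27 bars.
Total: 7 + 5 + 27 = 39 bars.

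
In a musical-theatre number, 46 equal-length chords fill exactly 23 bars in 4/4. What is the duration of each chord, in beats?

2 beats

23 bars × 4 beats/bar = 92 beats total.
92 beats ÷ 46 chords = 2 beats per chord.
(That is a half note.)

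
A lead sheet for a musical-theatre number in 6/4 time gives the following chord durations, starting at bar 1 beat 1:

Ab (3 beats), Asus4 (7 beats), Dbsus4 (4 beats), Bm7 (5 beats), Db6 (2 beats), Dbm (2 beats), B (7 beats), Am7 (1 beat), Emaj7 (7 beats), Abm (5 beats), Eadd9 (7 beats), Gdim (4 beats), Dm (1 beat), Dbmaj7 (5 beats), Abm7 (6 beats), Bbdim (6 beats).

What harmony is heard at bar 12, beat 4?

Bbdim

Beat 4 of bar 12 is beat (12−1)×6 + 4 = 70 overall.
Running totals: Ab ends at 3, Asus4 ends at 10, Dbsus4 ends at 14, Bm7 ends at 19, Db6 ends at 21, Dbm ends at 23, B ends at 30, Am7 ends at 31, Emaj7 ends at 38, Abm ends at 43, Eadd9 ends at 50, Gdim ends at 54, Dm ends at 55, Dbmaj7 ends at 60, Abm7 ends at 66, Bbdim ends at 72.
Beat 70 falls within Bbdim.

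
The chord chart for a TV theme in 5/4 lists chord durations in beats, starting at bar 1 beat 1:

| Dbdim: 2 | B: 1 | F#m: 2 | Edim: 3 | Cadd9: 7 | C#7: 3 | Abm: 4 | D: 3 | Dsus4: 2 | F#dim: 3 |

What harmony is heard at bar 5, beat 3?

D

Beat 3 of bar 5 is beat (5−1)×5 + 3 = 23 overall.
Running totals: Dbdim ends at 2, B ends at 3, F#m ends at 5, Edim ends at 8, Cadd9 ends at 15, C#7 ends at 18, Abm ends at 22, D ends at 25.
Beat 23 falls within D.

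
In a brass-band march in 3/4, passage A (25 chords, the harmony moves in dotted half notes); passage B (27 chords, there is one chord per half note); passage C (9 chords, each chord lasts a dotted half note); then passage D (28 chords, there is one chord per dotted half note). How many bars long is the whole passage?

A: 25 × 3 = 75 beats = 25 bars.
B: 27 × 2 = 54 beats = 18 bars.
C: 9 × 3 = 27 beats = 9 bars.
D: 28 × 3 = 84 beats = 28 bars.
Total: 25 + 18 + 9 + 28 = 80 bars.

80 bars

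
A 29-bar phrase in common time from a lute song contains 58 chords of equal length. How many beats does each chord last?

29 bars × 4 beats/bar = 116 beats total.
116 beats ÷ 58 chords = 2 beats per chord.
(That is a half note.)

2 beats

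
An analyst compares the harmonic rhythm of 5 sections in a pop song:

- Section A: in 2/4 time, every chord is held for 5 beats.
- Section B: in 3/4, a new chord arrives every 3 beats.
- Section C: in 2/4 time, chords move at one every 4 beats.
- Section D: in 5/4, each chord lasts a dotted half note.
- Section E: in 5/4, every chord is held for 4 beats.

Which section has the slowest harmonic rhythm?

Section A

A: 2/5 = 0.4 chords/bar.
B: 3/3 = 1 chord/bar.
C: 2/4 = 0.5 chords/bar.
D: 5/3 = 5/3 chords/bar.
E: 5/4 = 1.25 chords/bar.
Slowest is A at 0.4 chords/bar.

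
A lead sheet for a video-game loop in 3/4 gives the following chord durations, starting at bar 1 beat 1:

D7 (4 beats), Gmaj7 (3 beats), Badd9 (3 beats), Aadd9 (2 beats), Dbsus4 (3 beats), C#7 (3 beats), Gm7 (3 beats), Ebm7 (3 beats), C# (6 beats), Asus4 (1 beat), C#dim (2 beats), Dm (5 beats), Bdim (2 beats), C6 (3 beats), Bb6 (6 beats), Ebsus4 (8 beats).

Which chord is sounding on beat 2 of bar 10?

Beat 2 of bar 10 is beat (10−1)×3 + 2 = 29 overall.
Running totals: D7 ends at 4, Gmaj7 ends at 7, Badd9 ends at 10, Aadd9 ends at 12, Dbsus4 ends at 15, C#7 ends at 18, Gm7 ends at 21, Ebm7 ends at 24, C# ends at 30.
Beat 29 falls within C#.

C#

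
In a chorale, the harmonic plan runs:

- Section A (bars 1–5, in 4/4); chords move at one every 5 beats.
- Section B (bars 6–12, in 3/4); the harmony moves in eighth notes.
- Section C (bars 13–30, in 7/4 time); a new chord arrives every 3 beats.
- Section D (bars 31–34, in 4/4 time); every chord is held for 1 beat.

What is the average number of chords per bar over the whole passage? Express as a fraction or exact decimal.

A: 5 × 4 = 20 beats ÷ 5 = 4 chords.
B: 7 × 3 = 21 beats ÷ 0.5 = 42 chords.
C: 18 × 7 = 126 beats ÷ 3 = 42 chords.
D: 4 × 4 = 16 beats ÷ 1 = 16 chords.
Overall: 104 chords over 34 bars → 104/34 = 52/17 chords per bar.

52/17 chords per bar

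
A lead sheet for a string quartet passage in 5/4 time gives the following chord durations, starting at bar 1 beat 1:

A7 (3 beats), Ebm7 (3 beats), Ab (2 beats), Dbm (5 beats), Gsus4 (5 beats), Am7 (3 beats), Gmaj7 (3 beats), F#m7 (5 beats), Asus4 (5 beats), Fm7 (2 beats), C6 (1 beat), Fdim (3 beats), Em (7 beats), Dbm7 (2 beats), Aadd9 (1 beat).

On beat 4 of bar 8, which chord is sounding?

Beat 4 of bar 8 is beat (8−1)×5 + 4 = 39 overall.
Running totals: A7 ends at 3, Ebm7 ends at 6, Ab ends at 8, Dbm ends at 13, Gsus4 ends at 18, Am7 ends at 21, Gmaj7 ends at 24, F#m7 ends at 29, Asus4 ends at 34, Fm7 ends at 36, C6 ends at 37, Fdim ends at 40.
Beat 39 falls within Fdim.

Fdim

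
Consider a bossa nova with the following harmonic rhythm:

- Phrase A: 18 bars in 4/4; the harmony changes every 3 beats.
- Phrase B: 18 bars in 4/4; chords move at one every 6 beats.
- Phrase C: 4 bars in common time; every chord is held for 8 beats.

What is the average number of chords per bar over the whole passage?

0.95 chords per bar

A: 18 bars of 4 beats is 72 beats; at 3 beats each that's 24 chords.
B: 18 bars of 4 beats is 72 beats; at 6 beats each that's 12 chords.
C: 4 bars of 4 beats is 16 beats; at 8 beats each that's 2 chords.
Overall: 38 chords over 40 bars → 38/40 = 0.95 chords per bar.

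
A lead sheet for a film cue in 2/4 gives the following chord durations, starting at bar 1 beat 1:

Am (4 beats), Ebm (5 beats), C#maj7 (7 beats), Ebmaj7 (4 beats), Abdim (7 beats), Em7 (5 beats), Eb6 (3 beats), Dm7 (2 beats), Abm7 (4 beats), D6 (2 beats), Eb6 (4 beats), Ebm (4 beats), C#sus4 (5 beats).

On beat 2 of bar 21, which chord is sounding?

Beat 2 of bar 21 is beat (21−1)×2 + 2 = 42 overall.
Running totals: Am ends at 4, Ebm ends at 9, C#maj7 ends at 16, Ebmaj7 ends at 20, Abdim ends at 27, Em7 ends at 32, Eb6 ends at 35, Dm7 ends at 37, Abm7 ends at 41, D6 ends at 43.
Beat 42 falls within D6.

D6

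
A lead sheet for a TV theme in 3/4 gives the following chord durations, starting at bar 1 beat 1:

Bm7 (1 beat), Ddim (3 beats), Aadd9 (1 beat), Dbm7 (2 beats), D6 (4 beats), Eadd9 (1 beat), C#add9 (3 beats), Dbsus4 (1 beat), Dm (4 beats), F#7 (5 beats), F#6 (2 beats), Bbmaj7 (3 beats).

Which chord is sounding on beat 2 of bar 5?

Beat 2 of bar 5 is beat (5−1)×3 + 2 = 14 overall.
Running totals: Bm7 ends at 1, Ddim ends at 4, Aadd9 ends at 5, Dbm7 ends at 7, D6 ends at 11, Eadd9 ends at 12, C#add9 ends at 15.
Beat 14 falls within C#add9.

C#add9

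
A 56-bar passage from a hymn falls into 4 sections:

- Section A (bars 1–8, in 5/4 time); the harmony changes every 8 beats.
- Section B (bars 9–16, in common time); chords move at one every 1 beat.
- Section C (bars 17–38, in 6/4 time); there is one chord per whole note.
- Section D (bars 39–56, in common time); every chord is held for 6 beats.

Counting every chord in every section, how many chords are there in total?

82 chords

A: 8 bars × 5 beats = 40 beats; 8 beats/chord → 5 chords.
B: 8 bars × 4 beats = 32 beats; 1 beat/chord → 32 chords.
C: 22 bars × 6 beats = 132 beats; 4 beats/chord → 33 chords.
D: 18 bars × 4 beats = 72 beats; 6 beats/chord → 12 chords.
Total: 5 + 32 + 33 + 12 = 82.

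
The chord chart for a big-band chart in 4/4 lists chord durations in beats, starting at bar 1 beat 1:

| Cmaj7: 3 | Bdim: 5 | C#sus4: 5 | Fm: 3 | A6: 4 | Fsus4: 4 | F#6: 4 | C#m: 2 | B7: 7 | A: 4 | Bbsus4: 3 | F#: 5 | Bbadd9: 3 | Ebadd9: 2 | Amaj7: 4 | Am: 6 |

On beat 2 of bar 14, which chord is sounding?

Beat 2 of bar 14 is beat (14−1)×4 + 2 = 54 overall.
Running totals: Cmaj7 ends at 3, Bdim ends at 8, C#sus4 ends at 13, Fm ends at 16, A6 ends at 20, Fsus4 ends at 24, F#6 ends at 28, C#m ends at 30, B7 ends at 37, A ends at 41, Bbsus4 ends at 44, F# ends at 49, Bbadd9 ends at 52, Ebadd9 ends at 54.
Beat 54 falls within Ebadd9.

Ebadd9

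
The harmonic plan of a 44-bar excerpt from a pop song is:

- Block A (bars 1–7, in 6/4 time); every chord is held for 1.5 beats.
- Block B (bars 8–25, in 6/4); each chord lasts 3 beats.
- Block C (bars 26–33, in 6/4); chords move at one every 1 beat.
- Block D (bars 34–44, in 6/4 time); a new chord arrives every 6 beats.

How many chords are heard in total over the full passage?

A: 7·6 = 42 beats, 42/1.5 = 28 chords.
B: 18·6 = 108 beats, 108/3 = 36 chords.
C: 8·6 = 48 beats, 48/1 = 48 chords.
D: 11·6 = 66 beats, 66/6 = 11 chords.
Total: 28 + 36 + 48 + 11 = 123.

123 chords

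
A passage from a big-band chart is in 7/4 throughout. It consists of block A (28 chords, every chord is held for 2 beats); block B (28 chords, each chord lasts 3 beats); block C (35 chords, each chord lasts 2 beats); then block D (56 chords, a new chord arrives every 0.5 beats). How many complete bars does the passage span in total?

A: 28 × 2 = 56 beats = 8 bars.
B: 28 × 3 = 84 beats = 12 bars.
C: 35 × 2 = 70 beats = 10 bars.
D: 56 × 0.5 = 28 beats = 4 bars.
Total: 8 + 12 + 10 + 4 = 34 bars.

34 bars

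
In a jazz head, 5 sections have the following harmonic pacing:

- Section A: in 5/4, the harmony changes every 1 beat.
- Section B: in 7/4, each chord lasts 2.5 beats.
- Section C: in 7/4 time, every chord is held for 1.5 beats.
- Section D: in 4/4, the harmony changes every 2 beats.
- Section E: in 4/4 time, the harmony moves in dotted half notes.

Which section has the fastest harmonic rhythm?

A: 5/1 = 5 chords/bar.
B: 7/2.5 = 2.8 chords/bar.
C: 7/1.5 = 14/3 chords/bar.
D: 4/2 = 2 chords/bar.
E: 4/3 = 4/3 chords/bar.
Fastest is A at 5 chords/bar.

Section A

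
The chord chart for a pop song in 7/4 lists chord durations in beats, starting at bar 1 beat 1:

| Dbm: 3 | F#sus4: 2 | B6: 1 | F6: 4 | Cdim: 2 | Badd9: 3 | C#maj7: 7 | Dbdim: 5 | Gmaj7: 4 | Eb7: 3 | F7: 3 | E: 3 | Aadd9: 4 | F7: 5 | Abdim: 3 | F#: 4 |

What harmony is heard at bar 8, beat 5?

Beat 5 of bar 8 is beat (8−1)×7 + 5 = 54 overall.
Running totals: Dbm ends at 3, F#sus4 ends at 5, B6 ends at 6, F6 ends at 10, Cdim ends at 12, Badd9 ends at 15, C#maj7 ends at 22, Dbdim ends at 27, Gmaj7 ends at 31, Eb7 ends at 34, F7 ends at 37, E ends at 40, Aadd9 ends at 44, F7 ends at 49, Abdim ends at 52, F# ends at 56.
Beat 54 falls within F#.

F#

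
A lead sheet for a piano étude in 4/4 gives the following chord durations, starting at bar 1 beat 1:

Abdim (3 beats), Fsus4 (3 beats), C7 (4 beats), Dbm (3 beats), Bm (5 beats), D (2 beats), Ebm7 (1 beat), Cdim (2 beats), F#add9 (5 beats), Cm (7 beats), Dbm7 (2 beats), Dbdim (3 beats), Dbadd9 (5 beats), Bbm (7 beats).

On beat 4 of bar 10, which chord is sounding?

Dbdim

Beat 4 of bar 10 is beat (10−1)×4 + 4 = 40 overall.
Running totals: Abdim ends at 3, Fsus4 ends at 6, C7 ends at 10, Dbm ends at 13, Bm ends at 18, D ends at 20, Ebm7 ends at 21, Cdim ends at 23, F#add9 ends at 28, Cm ends at 35, Dbm7 ends at 37, Dbdim ends at 40.
Beat 40 falls within Dbdim.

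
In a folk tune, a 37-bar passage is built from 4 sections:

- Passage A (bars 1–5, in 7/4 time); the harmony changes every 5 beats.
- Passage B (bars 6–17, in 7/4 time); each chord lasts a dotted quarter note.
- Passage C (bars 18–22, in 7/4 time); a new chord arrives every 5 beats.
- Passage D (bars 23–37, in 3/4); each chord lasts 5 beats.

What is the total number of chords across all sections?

79 chords

A: 5·7 = 35 beats, 35/5 = 7 chords.
B: 12·7 = 84 beats, 84/1.5 = 56 chords.
C: 5·7 = 35 beats, 35/5 = 7 chords.
D: 15·3 = 45 beats, 45/5 = 9 chords.
Total: 7 + 56 + 7 + 9 = 79.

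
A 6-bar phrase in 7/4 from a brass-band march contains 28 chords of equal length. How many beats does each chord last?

1.5 beats

6 bars × 7 beats/bar = 42 beats total.
42 beats ÷ 28 chords = 1.5 beats per chord.
(That is a dotted quarter note.)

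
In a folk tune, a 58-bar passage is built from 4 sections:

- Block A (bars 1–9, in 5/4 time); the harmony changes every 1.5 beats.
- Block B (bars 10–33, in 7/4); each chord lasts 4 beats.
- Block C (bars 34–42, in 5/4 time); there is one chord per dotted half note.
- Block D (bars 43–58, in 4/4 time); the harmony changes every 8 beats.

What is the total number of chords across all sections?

A: 9 bars × 5 beats = 45 beats; 1.5 beats/chord → 30 chords.
B: 24 bars × 7 beats = 168 beats; 4 beats/chord → 42 chords.
C: 9 bars × 5 beats = 45 beats; 3 beats/chord → 15 chords.
D: 16 bars × 4 beats = 64 beats; 8 beats/chord → 8 chords.
Total: 30 + 42 + 15 + 8 = 95.

95 chords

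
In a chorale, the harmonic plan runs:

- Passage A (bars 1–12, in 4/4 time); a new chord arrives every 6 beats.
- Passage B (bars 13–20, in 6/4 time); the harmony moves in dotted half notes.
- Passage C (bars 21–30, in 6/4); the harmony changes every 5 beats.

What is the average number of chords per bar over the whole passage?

1.2 chords per bar

A: 12 bars of 4 beats is 48 beats; at 6 beats each that's 8 chords.
B: 8 bars of 6 beats is 48 beats; at 3 beats each that's 16 chords.
C: 10 bars of 6 beats is 60 beats; at 5 beats each that's 12 chords.
Overall: 36 chords over 30 bars → 36/30 = 1.2 chords per bar.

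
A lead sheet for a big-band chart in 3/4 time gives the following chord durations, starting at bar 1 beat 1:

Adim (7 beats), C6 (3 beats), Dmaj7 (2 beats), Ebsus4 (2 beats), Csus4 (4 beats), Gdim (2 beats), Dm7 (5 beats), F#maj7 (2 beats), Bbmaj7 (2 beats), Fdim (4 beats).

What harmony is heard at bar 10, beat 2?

Bbmaj7

Beat 2 of bar 10 is beat (10−1)×3 + 2 = 29 overall.
Running totals: Adim ends at 7, C6 ends at 10, Dmaj7 ends at 12, Ebsus4 ends at 14, Csus4 ends at 18, Gdim ends at 20, Dm7 ends at 25, F#maj7 ends at 27, Bbmaj7 ends at 29.
Beat 29 falls within Bbmaj7.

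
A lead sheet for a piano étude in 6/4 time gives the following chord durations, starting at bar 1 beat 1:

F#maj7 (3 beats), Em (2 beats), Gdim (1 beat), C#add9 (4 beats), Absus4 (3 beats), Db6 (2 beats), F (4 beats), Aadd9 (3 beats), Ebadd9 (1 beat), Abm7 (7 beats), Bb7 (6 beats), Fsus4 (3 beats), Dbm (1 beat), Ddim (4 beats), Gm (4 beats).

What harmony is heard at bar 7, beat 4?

Beat 4 of bar 7 is beat (7−1)×6 + 4 = 40 overall.
Running totals: F#maj7 ends at 3, Em ends at 5, Gdim ends at 6, C#add9 ends at 10, Absus4 ends at 13, Db6 ends at 15, F ends at 19, Aadd9 ends at 22, Ebadd9 ends at 23, Abm7 ends at 30, Bb7 ends at 36, Fsus4 ends at 39, Dbm ends at 40.
Beat 40 falls within Dbm.

Dbm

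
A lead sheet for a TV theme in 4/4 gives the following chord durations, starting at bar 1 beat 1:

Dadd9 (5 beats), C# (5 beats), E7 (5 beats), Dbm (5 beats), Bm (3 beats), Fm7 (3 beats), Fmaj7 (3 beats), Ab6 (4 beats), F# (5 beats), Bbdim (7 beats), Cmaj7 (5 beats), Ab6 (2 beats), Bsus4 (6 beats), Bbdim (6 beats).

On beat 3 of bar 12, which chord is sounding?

Cmaj7

Beat 3 of bar 12 is beat (12−1)×4 + 3 = 47 overall.
Running totals: Dadd9 ends at 5, C# ends at 10, E7 ends at 15, Dbm ends at 20, Bm ends at 23, Fm7 ends at 26, Fmaj7 ends at 29, Ab6 ends at 33, F# ends at 38, Bbdim ends at 45, Cmaj7 ends at 50.
Beat 47 falls within Cmaj7.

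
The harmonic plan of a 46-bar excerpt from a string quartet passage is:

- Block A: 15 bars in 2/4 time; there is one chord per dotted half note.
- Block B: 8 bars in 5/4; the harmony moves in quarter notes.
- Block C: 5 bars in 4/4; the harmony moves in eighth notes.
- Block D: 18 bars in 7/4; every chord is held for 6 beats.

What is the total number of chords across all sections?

A has 30 beats and chords last 3 each, so 10 chords.
B has 40 beats and chords last 1 each, so 40 chords.
C has 20 beats and chords last 0.5 each, so 40 chords.
D has 126 beats and chords last 6 each, so 21 chords.
Total: 10 + 40 + 40 + 21 = 111.

111 chords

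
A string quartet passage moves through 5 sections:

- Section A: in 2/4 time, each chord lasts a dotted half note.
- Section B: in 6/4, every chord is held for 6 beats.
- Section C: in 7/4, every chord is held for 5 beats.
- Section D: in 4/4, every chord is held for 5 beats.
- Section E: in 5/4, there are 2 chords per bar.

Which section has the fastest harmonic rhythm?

A: 2/3 = 2/3 chords/bar.
B: 6/6 = 1 chord/bar.
C: 7/5 = 1.4 chords/bar.
D: 4/5 = 0.8 chords/bar.
E: 5/2.5 = 2 chords/bar.
Fastest is E at 2 chords/bar.

Section E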